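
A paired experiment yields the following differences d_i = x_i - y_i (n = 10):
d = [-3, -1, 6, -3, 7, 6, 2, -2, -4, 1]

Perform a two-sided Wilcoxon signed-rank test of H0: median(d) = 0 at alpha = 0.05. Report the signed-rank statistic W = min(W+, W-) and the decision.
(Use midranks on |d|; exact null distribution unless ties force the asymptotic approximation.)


Step 1: Drop any zero differences (none here) and take |d_i|.
|d| = [3, 1, 6, 3, 7, 6, 2, 2, 4, 1]
Step 2: Midrank |d_i| (ties get averaged ranks).
ranks: |3|->5.5, |1|->1.5, |6|->8.5, |3|->5.5, |7|->10, |6|->8.5, |2|->3.5, |2|->3.5, |4|->7, |1|->1.5
Step 3: Attach original signs; sum ranks with positive sign and with negative sign.
W+ = 8.5 + 10 + 8.5 + 3.5 + 1.5 = 32
W- = 5.5 + 1.5 + 5.5 + 3.5 + 7 = 23
(Check: W+ + W- = 55 should equal n(n+1)/2 = 55.)
Step 4: Test statistic W = min(W+, W-) = 23.
Step 5: Ties in |d|, so use the tie-corrected normal approximation.
        E[W] = n(n+1)/4 = 10*11/4 = 27.5.
        Tie groups: |d|=1 (t=2), |d|=2 (t=2), |d|=3 (t=2), |d|=6 (t=2); sum(t^3 - t) = 24.
        Var[W] = n(n+1)(2n+1)/24 - sum(t^3-t)/48 = 2310/24 - 24/48 = 95.75.
        z = (W - E[W]) / sqrt(Var[W]) = (23 - 27.5) / 9.7852 = -0.4599.
        Two-sided p = 2*Phi(z) = 0.645603.
Step 6: alpha = 0.05. fail to reject H0.

W+ = 32, W- = 23, W = min = 23, p = 0.645603, fail to reject H0.


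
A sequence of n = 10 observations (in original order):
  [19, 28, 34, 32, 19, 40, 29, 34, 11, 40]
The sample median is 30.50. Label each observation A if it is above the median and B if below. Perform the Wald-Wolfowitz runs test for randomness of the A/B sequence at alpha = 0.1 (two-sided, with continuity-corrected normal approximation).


Step 1: Compute median = 30.50; label A = above, B = below.
Labels in order: BBAABABABA  (n_A = 5, n_B = 5)
Step 2: Count runs R = 8.
Step 3: Under H0 (random ordering), E[R] = 2*n_A*n_B/(n_A+n_B) + 1 = 2*5*5/10 + 1 = 6.0000.
        Var[R] = 2*n_A*n_B*(2*n_A*n_B - n_A - n_B) / ((n_A+n_B)^2 * (n_A+n_B-1)) = 2000/900 = 2.2222.
        SD[R] = 1.4907.
Step 4: Continuity-corrected z = (R - 0.5 - E[R]) / SD[R] = (8 - 0.5 - 6.0000) / 1.4907 = 1.0062.
Step 5: Two-sided p-value via normal approximation = 2*(1 - Phi(|z|)) = 0.314305.
Step 6: alpha = 0.1. fail to reject H0.

R = 8, z = 1.0062, p = 0.314305, fail to reject H0.


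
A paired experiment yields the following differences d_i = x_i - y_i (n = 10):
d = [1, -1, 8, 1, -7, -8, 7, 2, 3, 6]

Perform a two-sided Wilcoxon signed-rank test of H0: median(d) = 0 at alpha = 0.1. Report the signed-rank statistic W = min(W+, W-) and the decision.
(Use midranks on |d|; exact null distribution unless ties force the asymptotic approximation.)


Step 1: Drop any zero differences (none here) and take |d_i|.
|d| = [1, 1, 8, 1, 7, 8, 7, 2, 3, 6]
Step 2: Midrank |d_i| (ties get averaged ranks).
ranks: |1|->2, |1|->2, |8|->9.5, |1|->2, |7|->7.5, |8|->9.5, |7|->7.5, |2|->4, |3|->5, |6|->6
Step 3: Attach original signs; sum ranks with positive sign and with negative sign.
W+ = 2 + 9.5 + 2 + 7.5 + 4 + 5 + 6 = 36
W- = 2 + 7.5 + 9.5 = 19
(Check: W+ + W- = 55 should equal n(n+1)/2 = 55.)
Step 4: Test statistic W = min(W+, W-) = 19.
Step 5: Ties in |d|, so use the tie-corrected normal approximation.
        E[W] = n(n+1)/4 = 10*11/4 = 27.5.
        Tie groups: |d|=1 (t=3), |d|=7 (t=2), |d|=8 (t=2); sum(t^3 - t) = 36.
        Var[W] = n(n+1)(2n+1)/24 - sum(t^3-t)/48 = 2310/24 - 36/48 = 95.5.
        z = (W - E[W]) / sqrt(Var[W]) = (19 - 27.5) / 9.7724 = -0.8698.
        Two-sided p = 2*Phi(z) = 0.384412.
Step 6: alpha = 0.1. fail to reject H0.

W+ = 36, W- = 19, W = min = 19, p = 0.384412, fail to reject H0.


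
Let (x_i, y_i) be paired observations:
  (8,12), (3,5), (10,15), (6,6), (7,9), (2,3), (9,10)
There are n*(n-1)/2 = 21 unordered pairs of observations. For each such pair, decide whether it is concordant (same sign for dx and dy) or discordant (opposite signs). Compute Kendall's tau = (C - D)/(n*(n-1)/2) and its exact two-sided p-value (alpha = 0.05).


Step 1: Enumerate the 21 unordered pairs (i,j) with i<j and classify each by sign(x_j-x_i) * sign(y_j-y_i).
  (1,2):dx=-5,dy=-7->C; (1,3):dx=+2,dy=+3->C; (1,4):dx=-2,dy=-6->C; (1,5):dx=-1,dy=-3->C
  (1,6):dx=-6,dy=-9->C; (1,7):dx=+1,dy=-2->D; (2,3):dx=+7,dy=+10->C; (2,4):dx=+3,dy=+1->C
  (2,5):dx=+4,dy=+4->C; (2,6):dx=-1,dy=-2->C; (2,7):dx=+6,dy=+5->C; (3,4):dx=-4,dy=-9->C
  (3,5):dx=-3,dy=-6->C; (3,6):dx=-8,dy=-12->C; (3,7):dx=-1,dy=-5->C; (4,5):dx=+1,dy=+3->C
  (4,6):dx=-4,dy=-3->C; (4,7):dx=+3,dy=+4->C; (5,6):dx=-5,dy=-6->C; (5,7):dx=+2,dy=+1->C
  (6,7):dx=+7,dy=+7->C
Step 2: C = 20, D = 1, total pairs = 21.
Step 3: tau = (C - D)/(n(n-1)/2) = (20 - 1)/21 = 0.904762.
Step 4: Exact two-sided p-value (enumerate n! = 5040 permutations of y under H0): p = 0.002778.
Step 5: alpha = 0.05. reject H0.

tau_b = 0.9048 (C=20, D=1), p = 0.002778, reject H0.


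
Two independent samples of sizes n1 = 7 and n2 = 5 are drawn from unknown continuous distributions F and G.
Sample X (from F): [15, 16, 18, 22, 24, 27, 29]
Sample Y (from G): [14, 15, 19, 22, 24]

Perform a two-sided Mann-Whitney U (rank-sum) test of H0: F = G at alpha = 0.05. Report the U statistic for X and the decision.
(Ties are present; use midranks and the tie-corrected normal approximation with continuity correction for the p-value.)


Step 1: Combine and sort all 12 observations; assign midranks.
sorted (value, group): (14,Y), (15,X), (15,Y), (16,X), (18,X), (19,Y), (22,X), (22,Y), (24,X), (24,Y), (27,X), (29,X)
ranks: 14->1, 15->2.5, 15->2.5, 16->4, 18->5, 19->6, 22->7.5, 22->7.5, 24->9.5, 24->9.5, 27->11, 29->12
Step 2: Rank sum for X: R1 = 2.5 + 4 + 5 + 7.5 + 9.5 + 11 + 12 = 51.5.
Step 3: U_X = R1 - n1(n1+1)/2 = 51.5 - 7*8/2 = 51.5 - 28 = 23.5.
       U_Y = n1*n2 - U_X = 35 - 23.5 = 11.5.
Step 4: Ties are present, so use the tie-corrected normal approximation (with continuity correction) for the p-value.
Step 5: p-value = 0.369228; compare to alpha = 0.05. fail to reject H0.

U_X = 23.5, p = 0.369228, fail to reject H0 at alpha = 0.05.


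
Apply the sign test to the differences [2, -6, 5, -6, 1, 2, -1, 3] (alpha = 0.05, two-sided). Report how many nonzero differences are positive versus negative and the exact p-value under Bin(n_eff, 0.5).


Step 1: Discard zero differences. Original n = 8; n_eff = number of nonzero differences = 8.
Nonzero differences (with sign): +2, -6, +5, -6, +1, +2, -1, +3
Step 2: Count signs: positive = 5, negative = 3.
Step 3: Under H0: P(positive) = 0.5, so the number of positives S ~ Bin(8, 0.5).
Step 4: Two-sided exact p-value = sum of Bin(8,0.5) probabilities at or below the observed probability = 0.726562.
Step 5: alpha = 0.05. fail to reject H0.

n_eff = 8, pos = 5, neg = 3, p = 0.726562, fail to reject H0.


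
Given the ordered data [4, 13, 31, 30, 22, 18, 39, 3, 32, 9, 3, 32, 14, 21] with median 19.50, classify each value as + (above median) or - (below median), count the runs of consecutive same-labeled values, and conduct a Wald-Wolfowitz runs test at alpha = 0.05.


Step 1: Compute median = 19.50; label A = above, B = below.
Labels in order: BBAAABABABBABA  (n_A = 7, n_B = 7)
Step 2: Count runs R = 10.
Step 3: Under H0 (random ordering), E[R] = 2*n_A*n_B/(n_A+n_B) + 1 = 2*7*7/14 + 1 = 8.0000.
        Var[R] = 2*n_A*n_B*(2*n_A*n_B - n_A - n_B) / ((n_A+n_B)^2 * (n_A+n_B-1)) = 8232/2548 = 3.2308.
        SD[R] = 1.7974.
Step 4: Continuity-corrected z = (R - 0.5 - E[R]) / SD[R] = (10 - 0.5 - 8.0000) / 1.7974 = 0.8345.
Step 5: Two-sided p-value via normal approximation = 2*(1 - Phi(|z|)) = 0.403986.
Step 6: alpha = 0.05. fail to reject H0.

R = 10, z = 0.8345, p = 0.403986, fail to reject H0.


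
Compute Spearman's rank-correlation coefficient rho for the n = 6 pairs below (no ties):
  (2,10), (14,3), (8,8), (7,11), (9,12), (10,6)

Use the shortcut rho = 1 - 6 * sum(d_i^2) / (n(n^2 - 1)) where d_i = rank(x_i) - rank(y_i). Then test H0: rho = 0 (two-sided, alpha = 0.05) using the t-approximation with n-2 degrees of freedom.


Step 1: Rank x and y separately (midranks; no ties here).
rank(x): 2->1, 14->6, 8->3, 7->2, 9->4, 10->5
rank(y): 10->4, 3->1, 8->3, 11->5, 12->6, 6->2
Step 2: d_i = R_x(i) - R_y(i); compute d_i^2.
  (1-4)^2=9, (6-1)^2=25, (3-3)^2=0, (2-5)^2=9, (4-6)^2=4, (5-2)^2=9
sum(d^2) = 56.
Step 3: rho = 1 - 6*56 / (6*(6^2 - 1)) = 1 - 336/210 = -0.600000.
Step 4: Under H0, t = rho * sqrt((n-2)/(1-rho^2)) = -1.5000 ~ t(4).
Step 5: Two-sided p-value from the t-distribution with 4 df = 0.208000.
Step 6: alpha = 0.05. fail to reject H0.

rho = -0.6000, p = 0.208000, fail to reject H0 at alpha = 0.05.


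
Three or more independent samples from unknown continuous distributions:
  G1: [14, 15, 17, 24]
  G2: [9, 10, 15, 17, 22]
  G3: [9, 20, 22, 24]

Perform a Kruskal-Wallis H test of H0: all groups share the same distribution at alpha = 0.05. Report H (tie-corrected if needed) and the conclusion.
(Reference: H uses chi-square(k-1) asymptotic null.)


Step 1: Combine all N = 13 observations and assign midranks.
sorted (value, group, rank): (9,G2,1.5), (9,G3,1.5), (10,G2,3), (14,G1,4), (15,G1,5.5), (15,G2,5.5), (17,G1,7.5), (17,G2,7.5), (20,G3,9), (22,G2,10.5), (22,G3,10.5), (24,G1,12.5), (24,G3,12.5)
Step 2: Sum ranks within each group.
R_1 = 29.5 (n_1 = 4)
R_2 = 28 (n_2 = 5)
R_3 = 33.5 (n_3 = 4)
Step 3: H = 12/(N(N+1)) * sum(R_i^2/n_i) - 3(N+1)
     = 12/(13*14) * (29.5^2/4 + 28^2/5 + 33.5^2/4) - 3*14
     = 0.065934 * 654.925 - 42
     = 1.181868.
Step 4: Ties present; correction factor C = 1 - 30/(13^3 - 13) = 0.986264. Corrected H = 1.181868 / 0.986264 = 1.198329.
Step 5: Under H0, H ~ chi^2(2); p-value = 0.549270.
Step 6: alpha = 0.05. fail to reject H0.

H = 1.1983, df = 2, p = 0.549270, fail to reject H0.


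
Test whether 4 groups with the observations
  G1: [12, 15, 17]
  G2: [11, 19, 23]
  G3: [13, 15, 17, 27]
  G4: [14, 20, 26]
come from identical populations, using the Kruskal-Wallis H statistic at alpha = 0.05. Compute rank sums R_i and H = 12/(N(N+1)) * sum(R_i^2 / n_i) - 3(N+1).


Step 1: Combine all N = 13 observations and assign midranks.
sorted (value, group, rank): (11,G2,1), (12,G1,2), (13,G3,3), (14,G4,4), (15,G1,5.5), (15,G3,5.5), (17,G1,7.5), (17,G3,7.5), (19,G2,9), (20,G4,10), (23,G2,11), (26,G4,12), (27,G3,13)
Step 2: Sum ranks within each group.
R_1 = 15 (n_1 = 3)
R_2 = 21 (n_2 = 3)
R_3 = 29 (n_3 = 4)
R_4 = 26 (n_4 = 3)
Step 3: H = 12/(N(N+1)) * sum(R_i^2/n_i) - 3(N+1)
     = 12/(13*14) * (15^2/3 + 21^2/3 + 29^2/4 + 26^2/3) - 3*14
     = 0.065934 * 657.583 - 42
     = 1.357143.
Step 4: Ties present; correction factor C = 1 - 12/(13^3 - 13) = 0.994505. Corrected H = 1.357143 / 0.994505 = 1.364641.
Step 5: Under H0, H ~ chi^2(3); p-value = 0.713844.
Step 6: alpha = 0.05. fail to reject H0.

H = 1.3646, df = 3, p = 0.713844, fail to reject H0.


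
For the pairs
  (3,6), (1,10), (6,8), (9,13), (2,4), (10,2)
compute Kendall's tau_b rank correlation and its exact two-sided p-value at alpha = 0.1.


Step 1: Enumerate the 15 unordered pairs (i,j) with i<j and classify each by sign(x_j-x_i) * sign(y_j-y_i).
  (1,2):dx=-2,dy=+4->D; (1,3):dx=+3,dy=+2->C; (1,4):dx=+6,dy=+7->C; (1,5):dx=-1,dy=-2->C
  (1,6):dx=+7,dy=-4->D; (2,3):dx=+5,dy=-2->D; (2,4):dx=+8,dy=+3->C; (2,5):dx=+1,dy=-6->D
  (2,6):dx=+9,dy=-8->D; (3,4):dx=+3,dy=+5->C; (3,5):dx=-4,dy=-4->C; (3,6):dx=+4,dy=-6->D
  (4,5):dx=-7,dy=-9->C; (4,6):dx=+1,dy=-11->D; (5,6):dx=+8,dy=-2->D
Step 2: C = 7, D = 8, total pairs = 15.
Step 3: tau = (C - D)/(n(n-1)/2) = (7 - 8)/15 = -0.066667.
Step 4: Exact two-sided p-value (enumerate n! = 720 permutations of y under H0): p = 1.000000.
Step 5: alpha = 0.1. fail to reject H0.

tau_b = -0.0667 (C=7, D=8), p = 1.000000, fail to reject H0.


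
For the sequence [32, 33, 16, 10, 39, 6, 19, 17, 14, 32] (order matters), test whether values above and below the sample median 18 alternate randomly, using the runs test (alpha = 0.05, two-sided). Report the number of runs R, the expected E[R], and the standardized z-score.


Step 1: Compute median = 18; label A = above, B = below.
Labels in order: AABBABABBA  (n_A = 5, n_B = 5)
Step 2: Count runs R = 7.
Step 3: Under H0 (random ordering), E[R] = 2*n_A*n_B/(n_A+n_B) + 1 = 2*5*5/10 + 1 = 6.0000.
        Var[R] = 2*n_A*n_B*(2*n_A*n_B - n_A - n_B) / ((n_A+n_B)^2 * (n_A+n_B-1)) = 2000/900 = 2.2222.
        SD[R] = 1.4907.
Step 4: Continuity-corrected z = (R - 0.5 - E[R]) / SD[R] = (7 - 0.5 - 6.0000) / 1.4907 = 0.3354.
Step 5: Two-sided p-value via normal approximation = 2*(1 - Phi(|z|)) = 0.737316.
Step 6: alpha = 0.05. fail to reject H0.

R = 7, z = 0.3354, p = 0.737316, fail to reject H0.


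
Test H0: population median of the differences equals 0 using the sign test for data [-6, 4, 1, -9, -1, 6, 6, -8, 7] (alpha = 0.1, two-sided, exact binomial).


Step 1: Discard zero differences. Original n = 9; n_eff = number of nonzero differences = 9.
Nonzero differences (with sign): -6, +4, +1, -9, -1, +6, +6, -8, +7
Step 2: Count signs: positive = 5, negative = 4.
Step 3: Under H0: P(positive) = 0.5, so the number of positives S ~ Bin(9, 0.5).
Step 4: Two-sided exact p-value = sum of Bin(9,0.5) probabilities at or below the observed probability = 1.000000.
Step 5: alpha = 0.1. fail to reject H0.

n_eff = 9, pos = 5, neg = 4, p = 1.000000, fail to reject H0.


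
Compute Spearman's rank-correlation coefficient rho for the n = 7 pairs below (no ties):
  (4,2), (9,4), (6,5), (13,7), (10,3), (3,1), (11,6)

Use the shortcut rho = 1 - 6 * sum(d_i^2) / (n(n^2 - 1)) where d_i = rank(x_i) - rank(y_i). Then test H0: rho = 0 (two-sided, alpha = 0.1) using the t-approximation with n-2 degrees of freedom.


Step 1: Rank x and y separately (midranks; no ties here).
rank(x): 4->2, 9->4, 6->3, 13->7, 10->5, 3->1, 11->6
rank(y): 2->2, 4->4, 5->5, 7->7, 3->3, 1->1, 6->6
Step 2: d_i = R_x(i) - R_y(i); compute d_i^2.
  (2-2)^2=0, (4-4)^2=0, (3-5)^2=4, (7-7)^2=0, (5-3)^2=4, (1-1)^2=0, (6-6)^2=0
sum(d^2) = 8.
Step 3: rho = 1 - 6*8 / (7*(7^2 - 1)) = 1 - 48/336 = 0.857143.
Step 4: Under H0, t = rho * sqrt((n-2)/(1-rho^2)) = 3.7210 ~ t(5).
Step 5: Two-sided p-value from the t-distribution with 5 df = 0.013697.
Step 6: alpha = 0.1. reject H0.

rho = 0.8571, p = 0.013697, reject H0 at alpha = 0.1.


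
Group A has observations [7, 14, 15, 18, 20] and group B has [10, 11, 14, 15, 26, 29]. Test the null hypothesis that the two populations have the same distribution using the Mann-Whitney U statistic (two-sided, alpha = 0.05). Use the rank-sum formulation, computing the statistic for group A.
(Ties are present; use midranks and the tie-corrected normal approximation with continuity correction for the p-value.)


Step 1: Combine and sort all 11 observations; assign midranks.
sorted (value, group): (7,X), (10,Y), (11,Y), (14,X), (14,Y), (15,X), (15,Y), (18,X), (20,X), (26,Y), (29,Y)
ranks: 7->1, 10->2, 11->3, 14->4.5, 14->4.5, 15->6.5, 15->6.5, 18->8, 20->9, 26->10, 29->11
Step 2: Rank sum for X: R1 = 1 + 4.5 + 6.5 + 8 + 9 = 29.
Step 3: U_X = R1 - n1(n1+1)/2 = 29 - 5*6/2 = 29 - 15 = 14.
       U_Y = n1*n2 - U_X = 30 - 14 = 16.
Step 4: Ties are present, so use the tie-corrected normal approximation (with continuity correction) for the p-value.
Step 5: p-value = 0.926933; compare to alpha = 0.05. fail to reject H0.

U_X = 14, p = 0.926933, fail to reject H0 at alpha = 0.05.


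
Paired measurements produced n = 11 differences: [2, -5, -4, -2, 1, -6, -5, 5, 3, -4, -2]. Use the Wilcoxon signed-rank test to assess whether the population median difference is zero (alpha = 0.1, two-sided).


Step 1: Drop any zero differences (none here) and take |d_i|.
|d| = [2, 5, 4, 2, 1, 6, 5, 5, 3, 4, 2]
Step 2: Midrank |d_i| (ties get averaged ranks).
ranks: |2|->3, |5|->9, |4|->6.5, |2|->3, |1|->1, |6|->11, |5|->9, |5|->9, |3|->5, |4|->6.5, |2|->3
Step 3: Attach original signs; sum ranks with positive sign and with negative sign.
W+ = 3 + 1 + 9 + 5 = 18
W- = 9 + 6.5 + 3 + 11 + 9 + 6.5 + 3 = 48
(Check: W+ + W- = 66 should equal n(n+1)/2 = 66.)
Step 4: Test statistic W = min(W+, W-) = 18.
Step 5: Ties in |d|, so use the tie-corrected normal approximation.
        E[W] = n(n+1)/4 = 11*12/4 = 33.
        Tie groups: |d|=2 (t=3), |d|=4 (t=2), |d|=5 (t=3); sum(t^3 - t) = 54.
        Var[W] = n(n+1)(2n+1)/24 - sum(t^3-t)/48 = 3036/24 - 54/48 = 125.375.
        z = (W - E[W]) / sqrt(Var[W]) = (18 - 33) / 11.1971 = -1.3396.
        Two-sided p = 2*Phi(z) = 0.180365.
Step 6: alpha = 0.1. fail to reject H0.

W+ = 18, W- = 48, W = min = 18, p = 0.180365, fail to reject H0.


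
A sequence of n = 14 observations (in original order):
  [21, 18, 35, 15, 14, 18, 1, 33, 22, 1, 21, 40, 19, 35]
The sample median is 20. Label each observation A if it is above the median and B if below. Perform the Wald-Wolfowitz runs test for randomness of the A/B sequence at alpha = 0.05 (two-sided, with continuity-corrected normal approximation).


Step 1: Compute median = 20; label A = above, B = below.
Labels in order: ABABBBBAABAABA  (n_A = 7, n_B = 7)
Step 2: Count runs R = 9.
Step 3: Under H0 (random ordering), E[R] = 2*n_A*n_B/(n_A+n_B) + 1 = 2*7*7/14 + 1 = 8.0000.
        Var[R] = 2*n_A*n_B*(2*n_A*n_B - n_A - n_B) / ((n_A+n_B)^2 * (n_A+n_B-1)) = 8232/2548 = 3.2308.
        SD[R] = 1.7974.
Step 4: Continuity-corrected z = (R - 0.5 - E[R]) / SD[R] = (9 - 0.5 - 8.0000) / 1.7974 = 0.2782.
Step 5: Two-sided p-value via normal approximation = 2*(1 - Phi(|z|)) = 0.780879.
Step 6: alpha = 0.05. fail to reject H0.

R = 9, z = 0.2782, p = 0.780879, fail to reject H0.


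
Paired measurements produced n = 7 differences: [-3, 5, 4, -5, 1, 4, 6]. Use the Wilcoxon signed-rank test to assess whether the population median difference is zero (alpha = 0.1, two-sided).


Step 1: Drop any zero differences (none here) and take |d_i|.
|d| = [3, 5, 4, 5, 1, 4, 6]
Step 2: Midrank |d_i| (ties get averaged ranks).
ranks: |3|->2, |5|->5.5, |4|->3.5, |5|->5.5, |1|->1, |4|->3.5, |6|->7
Step 3: Attach original signs; sum ranks with positive sign and with negative sign.
W+ = 5.5 + 3.5 + 1 + 3.5 + 7 = 20.5
W- = 2 + 5.5 = 7.5
(Check: W+ + W- = 28 should equal n(n+1)/2 = 28.)
Step 4: Test statistic W = min(W+, W-) = 7.5.
Step 5: Ties in |d|, so use the tie-corrected normal approximation.
        E[W] = n(n+1)/4 = 7*8/4 = 14.
        Tie groups: |d|=4 (t=2), |d|=5 (t=2); sum(t^3 - t) = 12.
        Var[W] = n(n+1)(2n+1)/24 - sum(t^3-t)/48 = 840/24 - 12/48 = 34.75.
        z = (W - E[W]) / sqrt(Var[W]) = (7.5 - 14) / 5.8949 = -1.1026.
        Two-sided p = 2*Phi(z) = 0.270181.
Step 6: alpha = 0.1. fail to reject H0.

W+ = 20.5, W- = 7.5, W = min = 7.5, p = 0.270181, fail to reject H0.


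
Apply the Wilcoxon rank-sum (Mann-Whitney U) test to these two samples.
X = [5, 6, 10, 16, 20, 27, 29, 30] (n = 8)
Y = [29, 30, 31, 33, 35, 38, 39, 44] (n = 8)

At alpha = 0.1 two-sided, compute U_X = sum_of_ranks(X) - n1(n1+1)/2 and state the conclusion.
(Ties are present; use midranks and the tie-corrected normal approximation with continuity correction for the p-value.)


Step 1: Combine and sort all 16 observations; assign midranks.
sorted (value, group): (5,X), (6,X), (10,X), (16,X), (20,X), (27,X), (29,X), (29,Y), (30,X), (30,Y), (31,Y), (33,Y), (35,Y), (38,Y), (39,Y), (44,Y)
ranks: 5->1, 6->2, 10->3, 16->4, 20->5, 27->6, 29->7.5, 29->7.5, 30->9.5, 30->9.5, 31->11, 33->12, 35->13, 38->14, 39->15, 44->16
Step 2: Rank sum for X: R1 = 1 + 2 + 3 + 4 + 5 + 6 + 7.5 + 9.5 = 38.
Step 3: U_X = R1 - n1(n1+1)/2 = 38 - 8*9/2 = 38 - 36 = 2.
       U_Y = n1*n2 - U_X = 64 - 2 = 62.
Step 4: Ties are present, so use the tie-corrected normal approximation (with continuity correction) for the p-value.
Step 5: p-value = 0.001918; compare to alpha = 0.1. reject H0.

U_X = 2, p = 0.001918, reject H0 at alpha = 0.1.


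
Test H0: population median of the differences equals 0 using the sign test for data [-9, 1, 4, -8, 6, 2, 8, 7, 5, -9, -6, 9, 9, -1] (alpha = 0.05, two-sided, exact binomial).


Step 1: Discard zero differences. Original n = 14; n_eff = number of nonzero differences = 14.
Nonzero differences (with sign): -9, +1, +4, -8, +6, +2, +8, +7, +5, -9, -6, +9, +9, -1
Step 2: Count signs: positive = 9, negative = 5.
Step 3: Under H0: P(positive) = 0.5, so the number of positives S ~ Bin(14, 0.5).
Step 4: Two-sided exact p-value = sum of Bin(14,0.5) probabilities at or below the observed probability = 0.423950.
Step 5: alpha = 0.05. fail to reject H0.

n_eff = 14, pos = 9, neg = 5, p = 0.423950, fail to reject H0.


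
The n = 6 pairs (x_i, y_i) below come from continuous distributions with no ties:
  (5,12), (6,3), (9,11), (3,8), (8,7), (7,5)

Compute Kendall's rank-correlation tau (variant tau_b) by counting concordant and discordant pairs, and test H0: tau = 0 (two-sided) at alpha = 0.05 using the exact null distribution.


Step 1: Enumerate the 15 unordered pairs (i,j) with i<j and classify each by sign(x_j-x_i) * sign(y_j-y_i).
  (1,2):dx=+1,dy=-9->D; (1,3):dx=+4,dy=-1->D; (1,4):dx=-2,dy=-4->C; (1,5):dx=+3,dy=-5->D
  (1,6):dx=+2,dy=-7->D; (2,3):dx=+3,dy=+8->C; (2,4):dx=-3,dy=+5->D; (2,5):dx=+2,dy=+4->C
  (2,6):dx=+1,dy=+2->C; (3,4):dx=-6,dy=-3->C; (3,5):dx=-1,dy=-4->C; (3,6):dx=-2,dy=-6->C
  (4,5):dx=+5,dy=-1->D; (4,6):dx=+4,dy=-3->D; (5,6):dx=-1,dy=-2->C
Step 2: C = 8, D = 7, total pairs = 15.
Step 3: tau = (C - D)/(n(n-1)/2) = (8 - 7)/15 = 0.066667.
Step 4: Exact two-sided p-value (enumerate n! = 720 permutations of y under H0): p = 1.000000.
Step 5: alpha = 0.05. fail to reject H0.

tau_b = 0.0667 (C=8, D=7), p = 1.000000, fail to reject H0.


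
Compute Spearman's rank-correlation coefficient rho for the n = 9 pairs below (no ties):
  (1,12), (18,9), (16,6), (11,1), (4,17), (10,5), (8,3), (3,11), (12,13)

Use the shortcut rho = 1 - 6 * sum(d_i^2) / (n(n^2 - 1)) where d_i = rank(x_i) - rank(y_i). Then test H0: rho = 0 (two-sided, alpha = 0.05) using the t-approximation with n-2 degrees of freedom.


Step 1: Rank x and y separately (midranks; no ties here).
rank(x): 1->1, 18->9, 16->8, 11->6, 4->3, 10->5, 8->4, 3->2, 12->7
rank(y): 12->7, 9->5, 6->4, 1->1, 17->9, 5->3, 3->2, 11->6, 13->8
Step 2: d_i = R_x(i) - R_y(i); compute d_i^2.
  (1-7)^2=36, (9-5)^2=16, (8-4)^2=16, (6-1)^2=25, (3-9)^2=36, (5-3)^2=4, (4-2)^2=4, (2-6)^2=16, (7-8)^2=1
sum(d^2) = 154.
Step 3: rho = 1 - 6*154 / (9*(9^2 - 1)) = 1 - 924/720 = -0.283333.
Step 4: Under H0, t = rho * sqrt((n-2)/(1-rho^2)) = -0.7817 ~ t(7).
Step 5: Two-sided p-value from the t-distribution with 7 df = 0.460030.
Step 6: alpha = 0.05. fail to reject H0.

rho = -0.2833, p = 0.460030, fail to reject H0 at alpha = 0.05.


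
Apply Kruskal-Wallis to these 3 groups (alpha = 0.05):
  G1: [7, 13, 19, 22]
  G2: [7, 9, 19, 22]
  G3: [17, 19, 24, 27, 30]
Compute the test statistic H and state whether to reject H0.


Step 1: Combine all N = 13 observations and assign midranks.
sorted (value, group, rank): (7,G1,1.5), (7,G2,1.5), (9,G2,3), (13,G1,4), (17,G3,5), (19,G1,7), (19,G2,7), (19,G3,7), (22,G1,9.5), (22,G2,9.5), (24,G3,11), (27,G3,12), (30,G3,13)
Step 2: Sum ranks within each group.
R_1 = 22 (n_1 = 4)
R_2 = 21 (n_2 = 4)
R_3 = 48 (n_3 = 5)
Step 3: H = 12/(N(N+1)) * sum(R_i^2/n_i) - 3(N+1)
     = 12/(13*14) * (22^2/4 + 21^2/4 + 48^2/5) - 3*14
     = 0.065934 * 692.05 - 42
     = 3.629670.
Step 4: Ties present; correction factor C = 1 - 36/(13^3 - 13) = 0.983516. Corrected H = 3.629670 / 0.983516 = 3.690503.
Step 5: Under H0, H ~ chi^2(2); p-value = 0.157986.
Step 6: alpha = 0.05. fail to reject H0.

H = 3.6905, df = 2, p = 0.157986, fail to reject H0.


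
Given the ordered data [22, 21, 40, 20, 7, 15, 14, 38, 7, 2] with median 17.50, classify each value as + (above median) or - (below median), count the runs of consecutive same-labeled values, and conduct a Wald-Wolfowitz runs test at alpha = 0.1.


Step 1: Compute median = 17.50; label A = above, B = below.
Labels in order: AAAABBBABB  (n_A = 5, n_B = 5)
Step 2: Count runs R = 4.
Step 3: Under H0 (random ordering), E[R] = 2*n_A*n_B/(n_A+n_B) + 1 = 2*5*5/10 + 1 = 6.0000.
        Var[R] = 2*n_A*n_B*(2*n_A*n_B - n_A - n_B) / ((n_A+n_B)^2 * (n_A+n_B-1)) = 2000/900 = 2.2222.
        SD[R] = 1.4907.
Step 4: Continuity-corrected z = (R + 0.5 - E[R]) / SD[R] = (4 + 0.5 - 6.0000) / 1.4907 = -1.0062.
Step 5: Two-sided p-value via normal approximation = 2*(1 - Phi(|z|)) = 0.314305.
Step 6: alpha = 0.1. fail to reject H0.

R = 4, z = -1.0062, p = 0.314305, fail to reject H0.


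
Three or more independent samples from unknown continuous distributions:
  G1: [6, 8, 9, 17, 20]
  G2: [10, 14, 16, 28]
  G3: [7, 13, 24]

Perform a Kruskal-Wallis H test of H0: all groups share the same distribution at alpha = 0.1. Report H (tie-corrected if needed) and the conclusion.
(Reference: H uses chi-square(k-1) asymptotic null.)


Step 1: Combine all N = 12 observations and assign midranks.
sorted (value, group, rank): (6,G1,1), (7,G3,2), (8,G1,3), (9,G1,4), (10,G2,5), (13,G3,6), (14,G2,7), (16,G2,8), (17,G1,9), (20,G1,10), (24,G3,11), (28,G2,12)
Step 2: Sum ranks within each group.
R_1 = 27 (n_1 = 5)
R_2 = 32 (n_2 = 4)
R_3 = 19 (n_3 = 3)
Step 3: H = 12/(N(N+1)) * sum(R_i^2/n_i) - 3(N+1)
     = 12/(12*13) * (27^2/5 + 32^2/4 + 19^2/3) - 3*13
     = 0.076923 * 522.133 - 39
     = 1.164103.
Step 4: No ties, so H is used without correction.
Step 5: Under H0, H ~ chi^2(2); p-value = 0.558751.
Step 6: alpha = 0.1. fail to reject H0.

H = 1.1641, df = 2, p = 0.558751, fail to reject H0.


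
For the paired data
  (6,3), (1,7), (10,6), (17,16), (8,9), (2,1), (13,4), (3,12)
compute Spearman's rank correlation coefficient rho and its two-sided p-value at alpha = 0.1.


Step 1: Rank x and y separately (midranks; no ties here).
rank(x): 6->4, 1->1, 10->6, 17->8, 8->5, 2->2, 13->7, 3->3
rank(y): 3->2, 7->5, 6->4, 16->8, 9->6, 1->1, 4->3, 12->7
Step 2: d_i = R_x(i) - R_y(i); compute d_i^2.
  (4-2)^2=4, (1-5)^2=16, (6-4)^2=4, (8-8)^2=0, (5-6)^2=1, (2-1)^2=1, (7-3)^2=16, (3-7)^2=16
sum(d^2) = 58.
Step 3: rho = 1 - 6*58 / (8*(8^2 - 1)) = 1 - 348/504 = 0.309524.
Step 4: Under H0, t = rho * sqrt((n-2)/(1-rho^2)) = 0.7973 ~ t(6).
Step 5: Two-sided p-value from the t-distribution with 6 df = 0.455645.
Step 6: alpha = 0.1. fail to reject H0.

rho = 0.3095, p = 0.455645, fail to reject H0 at alpha = 0.1.


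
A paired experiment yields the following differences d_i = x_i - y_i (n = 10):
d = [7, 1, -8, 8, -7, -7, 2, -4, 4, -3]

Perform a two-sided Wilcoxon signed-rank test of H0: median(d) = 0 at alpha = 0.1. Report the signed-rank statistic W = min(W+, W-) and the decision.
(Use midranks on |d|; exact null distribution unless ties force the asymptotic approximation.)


Step 1: Drop any zero differences (none here) and take |d_i|.
|d| = [7, 1, 8, 8, 7, 7, 2, 4, 4, 3]
Step 2: Midrank |d_i| (ties get averaged ranks).
ranks: |7|->7, |1|->1, |8|->9.5, |8|->9.5, |7|->7, |7|->7, |2|->2, |4|->4.5, |4|->4.5, |3|->3
Step 3: Attach original signs; sum ranks with positive sign and with negative sign.
W+ = 7 + 1 + 9.5 + 2 + 4.5 = 24
W- = 9.5 + 7 + 7 + 4.5 + 3 = 31
(Check: W+ + W- = 55 should equal n(n+1)/2 = 55.)
Step 4: Test statistic W = min(W+, W-) = 24.
Step 5: Ties in |d|, so use the tie-corrected normal approximation.
        E[W] = n(n+1)/4 = 10*11/4 = 27.5.
        Tie groups: |d|=4 (t=2), |d|=7 (t=3), |d|=8 (t=2); sum(t^3 - t) = 36.
        Var[W] = n(n+1)(2n+1)/24 - sum(t^3-t)/48 = 2310/24 - 36/48 = 95.5.
        z = (W - E[W]) / sqrt(Var[W]) = (24 - 27.5) / 9.7724 = -0.3582.
        Two-sided p = 2*Phi(z) = 0.720230.
Step 6: alpha = 0.1. fail to reject H0.

W+ = 24, W- = 31, W = min = 24, p = 0.720230, fail to reject H0.


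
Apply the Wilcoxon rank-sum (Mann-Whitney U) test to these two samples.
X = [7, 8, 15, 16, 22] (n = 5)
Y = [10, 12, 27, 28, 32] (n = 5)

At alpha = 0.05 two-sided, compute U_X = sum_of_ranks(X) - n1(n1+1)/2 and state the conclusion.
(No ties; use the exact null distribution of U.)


Step 1: Combine and sort all 10 observations; assign midranks.
sorted (value, group): (7,X), (8,X), (10,Y), (12,Y), (15,X), (16,X), (22,X), (27,Y), (28,Y), (32,Y)
ranks: 7->1, 8->2, 10->3, 12->4, 15->5, 16->6, 22->7, 27->8, 28->9, 32->10
Step 2: Rank sum for X: R1 = 1 + 2 + 5 + 6 + 7 = 21.
Step 3: U_X = R1 - n1(n1+1)/2 = 21 - 5*6/2 = 21 - 15 = 6.
       U_Y = n1*n2 - U_X = 25 - 6 = 19.
Step 4: No ties, so the exact null distribution of U (based on enumerating the C(10,5) = 252 equally likely rank assignments) gives the two-sided p-value.
Step 5: p-value = 0.222222; compare to alpha = 0.05. fail to reject H0.

U_X = 6, p = 0.222222, fail to reject H0 at alpha = 0.05.


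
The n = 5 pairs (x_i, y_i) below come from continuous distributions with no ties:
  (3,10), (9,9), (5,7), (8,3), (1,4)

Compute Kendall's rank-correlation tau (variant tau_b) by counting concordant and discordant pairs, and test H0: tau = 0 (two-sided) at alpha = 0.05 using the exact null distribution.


Step 1: Enumerate the 10 unordered pairs (i,j) with i<j and classify each by sign(x_j-x_i) * sign(y_j-y_i).
  (1,2):dx=+6,dy=-1->D; (1,3):dx=+2,dy=-3->D; (1,4):dx=+5,dy=-7->D; (1,5):dx=-2,dy=-6->C
  (2,3):dx=-4,dy=-2->C; (2,4):dx=-1,dy=-6->C; (2,5):dx=-8,dy=-5->C; (3,4):dx=+3,dy=-4->D
  (3,5):dx=-4,dy=-3->C; (4,5):dx=-7,dy=+1->D
Step 2: C = 5, D = 5, total pairs = 10.
Step 3: tau = (C - D)/(n(n-1)/2) = (5 - 5)/10 = 0.000000.
Step 4: Exact two-sided p-value (enumerate n! = 120 permutations of y under H0): p = 1.000000.
Step 5: alpha = 0.05. fail to reject H0.

tau_b = 0.0000 (C=5, D=5), p = 1.000000, fail to reject H0.


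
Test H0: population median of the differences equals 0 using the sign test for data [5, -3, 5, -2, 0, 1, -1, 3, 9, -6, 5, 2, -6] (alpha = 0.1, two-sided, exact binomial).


Step 1: Discard zero differences. Original n = 13; n_eff = number of nonzero differences = 12.
Nonzero differences (with sign): +5, -3, +5, -2, +1, -1, +3, +9, -6, +5, +2, -6
Step 2: Count signs: positive = 7, negative = 5.
Step 3: Under H0: P(positive) = 0.5, so the number of positives S ~ Bin(12, 0.5).
Step 4: Two-sided exact p-value = sum of Bin(12,0.5) probabilities at or below the observed probability = 0.774414.
Step 5: alpha = 0.1. fail to reject H0.

n_eff = 12, pos = 7, neg = 5, p = 0.774414, fail to reject H0.


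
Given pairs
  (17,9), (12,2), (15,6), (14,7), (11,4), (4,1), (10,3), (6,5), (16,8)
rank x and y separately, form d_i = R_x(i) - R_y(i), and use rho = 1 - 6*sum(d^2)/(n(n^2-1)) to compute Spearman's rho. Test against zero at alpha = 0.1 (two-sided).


Step 1: Rank x and y separately (midranks; no ties here).
rank(x): 17->9, 12->5, 15->7, 14->6, 11->4, 4->1, 10->3, 6->2, 16->8
rank(y): 9->9, 2->2, 6->6, 7->7, 4->4, 1->1, 3->3, 5->5, 8->8
Step 2: d_i = R_x(i) - R_y(i); compute d_i^2.
  (9-9)^2=0, (5-2)^2=9, (7-6)^2=1, (6-7)^2=1, (4-4)^2=0, (1-1)^2=0, (3-3)^2=0, (2-5)^2=9, (8-8)^2=0
sum(d^2) = 20.
Step 3: rho = 1 - 6*20 / (9*(9^2 - 1)) = 1 - 120/720 = 0.833333.
Step 4: Under H0, t = rho * sqrt((n-2)/(1-rho^2)) = 3.9886 ~ t(7).
Step 5: Two-sided p-value from the t-distribution with 7 df = 0.005266.
Step 6: alpha = 0.1. reject H0.

rho = 0.8333, p = 0.005266, reject H0 at alpha = 0.1.


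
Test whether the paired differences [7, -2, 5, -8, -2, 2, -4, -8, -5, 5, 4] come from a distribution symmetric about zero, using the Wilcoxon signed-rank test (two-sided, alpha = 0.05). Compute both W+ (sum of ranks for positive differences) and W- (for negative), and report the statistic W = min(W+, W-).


Step 1: Drop any zero differences (none here) and take |d_i|.
|d| = [7, 2, 5, 8, 2, 2, 4, 8, 5, 5, 4]
Step 2: Midrank |d_i| (ties get averaged ranks).
ranks: |7|->9, |2|->2, |5|->7, |8|->10.5, |2|->2, |2|->2, |4|->4.5, |8|->10.5, |5|->7, |5|->7, |4|->4.5
Step 3: Attach original signs; sum ranks with positive sign and with negative sign.
W+ = 9 + 7 + 2 + 7 + 4.5 = 29.5
W- = 2 + 10.5 + 2 + 4.5 + 10.5 + 7 = 36.5
(Check: W+ + W- = 66 should equal n(n+1)/2 = 66.)
Step 4: Test statistic W = min(W+, W-) = 29.5.
Step 5: Ties in |d|, so use the tie-corrected normal approximation.
        E[W] = n(n+1)/4 = 11*12/4 = 33.
        Tie groups: |d|=2 (t=3), |d|=4 (t=2), |d|=5 (t=3), |d|=8 (t=2); sum(t^3 - t) = 60.
        Var[W] = n(n+1)(2n+1)/24 - sum(t^3-t)/48 = 3036/24 - 60/48 = 125.25.
        z = (W - E[W]) / sqrt(Var[W]) = (29.5 - 33) / 11.1915 = -0.3127.
        Two-sided p = 2*Phi(z) = 0.754481.
Step 6: alpha = 0.05. fail to reject H0.

W+ = 29.5, W- = 36.5, W = min = 29.5, p = 0.754481, fail to reject H0.


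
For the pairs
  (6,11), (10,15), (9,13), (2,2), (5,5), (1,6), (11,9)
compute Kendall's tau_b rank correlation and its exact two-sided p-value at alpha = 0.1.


Step 1: Enumerate the 21 unordered pairs (i,j) with i<j and classify each by sign(x_j-x_i) * sign(y_j-y_i).
  (1,2):dx=+4,dy=+4->C; (1,3):dx=+3,dy=+2->C; (1,4):dx=-4,dy=-9->C; (1,5):dx=-1,dy=-6->C
  (1,6):dx=-5,dy=-5->C; (1,7):dx=+5,dy=-2->D; (2,3):dx=-1,dy=-2->C; (2,4):dx=-8,dy=-13->C
  (2,5):dx=-5,dy=-10->C; (2,6):dx=-9,dy=-9->C; (2,7):dx=+1,dy=-6->D; (3,4):dx=-7,dy=-11->C
  (3,5):dx=-4,dy=-8->C; (3,6):dx=-8,dy=-7->C; (3,7):dx=+2,dy=-4->D; (4,5):dx=+3,dy=+3->C
  (4,6):dx=-1,dy=+4->D; (4,7):dx=+9,dy=+7->C; (5,6):dx=-4,dy=+1->D; (5,7):dx=+6,dy=+4->C
  (6,7):dx=+10,dy=+3->C
Step 2: C = 16, D = 5, total pairs = 21.
Step 3: tau = (C - D)/(n(n-1)/2) = (16 - 5)/21 = 0.523810.
Step 4: Exact two-sided p-value (enumerate n! = 5040 permutations of y under H0): p = 0.136111.
Step 5: alpha = 0.1. fail to reject H0.

tau_b = 0.5238 (C=16, D=5), p = 0.136111, fail to reject H0.


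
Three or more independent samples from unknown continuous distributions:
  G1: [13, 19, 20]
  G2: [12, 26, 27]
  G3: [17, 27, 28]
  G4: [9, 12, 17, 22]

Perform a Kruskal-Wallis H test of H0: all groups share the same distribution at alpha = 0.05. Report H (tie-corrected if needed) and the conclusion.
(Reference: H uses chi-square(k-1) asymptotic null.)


Step 1: Combine all N = 13 observations and assign midranks.
sorted (value, group, rank): (9,G4,1), (12,G2,2.5), (12,G4,2.5), (13,G1,4), (17,G3,5.5), (17,G4,5.5), (19,G1,7), (20,G1,8), (22,G4,9), (26,G2,10), (27,G2,11.5), (27,G3,11.5), (28,G3,13)
Step 2: Sum ranks within each group.
R_1 = 19 (n_1 = 3)
R_2 = 24 (n_2 = 3)
R_3 = 30 (n_3 = 3)
R_4 = 18 (n_4 = 4)
Step 3: H = 12/(N(N+1)) * sum(R_i^2/n_i) - 3(N+1)
     = 12/(13*14) * (19^2/3 + 24^2/3 + 30^2/3 + 18^2/4) - 3*14
     = 0.065934 * 693.333 - 42
     = 3.714286.
Step 4: Ties present; correction factor C = 1 - 18/(13^3 - 13) = 0.991758. Corrected H = 3.714286 / 0.991758 = 3.745152.
Step 5: Under H0, H ~ chi^2(3); p-value = 0.290331.
Step 6: alpha = 0.05. fail to reject H0.

H = 3.7452, df = 3, p = 0.290331, fail to reject H0.


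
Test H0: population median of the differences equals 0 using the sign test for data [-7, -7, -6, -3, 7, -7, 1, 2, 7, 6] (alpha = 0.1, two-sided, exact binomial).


Step 1: Discard zero differences. Original n = 10; n_eff = number of nonzero differences = 10.
Nonzero differences (with sign): -7, -7, -6, -3, +7, -7, +1, +2, +7, +6
Step 2: Count signs: positive = 5, negative = 5.
Step 3: Under H0: P(positive) = 0.5, so the number of positives S ~ Bin(10, 0.5).
Step 4: Two-sided exact p-value = sum of Bin(10,0.5) probabilities at or below the observed probability = 1.000000.
Step 5: alpha = 0.1. fail to reject H0.

n_eff = 10, pos = 5, neg = 5, p = 1.000000, fail to reject H0.


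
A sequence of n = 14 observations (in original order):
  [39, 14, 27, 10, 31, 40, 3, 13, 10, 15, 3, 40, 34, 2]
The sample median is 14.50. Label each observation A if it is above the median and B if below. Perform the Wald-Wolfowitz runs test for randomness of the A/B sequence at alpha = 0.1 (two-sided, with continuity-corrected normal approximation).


Step 1: Compute median = 14.50; label A = above, B = below.
Labels in order: ABABAABBBABAAB  (n_A = 7, n_B = 7)
Step 2: Count runs R = 10.
Step 3: Under H0 (random ordering), E[R] = 2*n_A*n_B/(n_A+n_B) + 1 = 2*7*7/14 + 1 = 8.0000.
        Var[R] = 2*n_A*n_B*(2*n_A*n_B - n_A - n_B) / ((n_A+n_B)^2 * (n_A+n_B-1)) = 8232/2548 = 3.2308.
        SD[R] = 1.7974.
Step 4: Continuity-corrected z = (R - 0.5 - E[R]) / SD[R] = (10 - 0.5 - 8.0000) / 1.7974 = 0.8345.
Step 5: Two-sided p-value via normal approximation = 2*(1 - Phi(|z|)) = 0.403986.
Step 6: alpha = 0.1. fail to reject H0.

R = 10, z = 0.8345, p = 0.403986, fail to reject H0.


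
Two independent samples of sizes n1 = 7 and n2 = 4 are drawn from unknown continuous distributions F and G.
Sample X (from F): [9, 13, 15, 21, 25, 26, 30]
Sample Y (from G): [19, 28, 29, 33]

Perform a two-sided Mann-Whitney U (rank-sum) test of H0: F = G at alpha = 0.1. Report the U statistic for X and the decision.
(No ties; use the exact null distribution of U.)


Step 1: Combine and sort all 11 observations; assign midranks.
sorted (value, group): (9,X), (13,X), (15,X), (19,Y), (21,X), (25,X), (26,X), (28,Y), (29,Y), (30,X), (33,Y)
ranks: 9->1, 13->2, 15->3, 19->4, 21->5, 25->6, 26->7, 28->8, 29->9, 30->10, 33->11
Step 2: Rank sum for X: R1 = 1 + 2 + 3 + 5 + 6 + 7 + 10 = 34.
Step 3: U_X = R1 - n1(n1+1)/2 = 34 - 7*8/2 = 34 - 28 = 6.
       U_Y = n1*n2 - U_X = 28 - 6 = 22.
Step 4: No ties, so the exact null distribution of U (based on enumerating the C(11,7) = 330 equally likely rank assignments) gives the two-sided p-value.
Step 5: p-value = 0.163636; compare to alpha = 0.1. fail to reject H0.

U_X = 6, p = 0.163636, fail to reject H0 at alpha = 0.1.


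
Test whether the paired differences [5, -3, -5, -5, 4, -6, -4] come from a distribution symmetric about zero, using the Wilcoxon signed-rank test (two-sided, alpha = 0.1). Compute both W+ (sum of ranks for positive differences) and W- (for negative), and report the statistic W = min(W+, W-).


Step 1: Drop any zero differences (none here) and take |d_i|.
|d| = [5, 3, 5, 5, 4, 6, 4]
Step 2: Midrank |d_i| (ties get averaged ranks).
ranks: |5|->5, |3|->1, |5|->5, |5|->5, |4|->2.5, |6|->7, |4|->2.5
Step 3: Attach original signs; sum ranks with positive sign and with negative sign.
W+ = 5 + 2.5 = 7.5
W- = 1 + 5 + 5 + 7 + 2.5 = 20.5
(Check: W+ + W- = 28 should equal n(n+1)/2 = 28.)
Step 4: Test statistic W = min(W+, W-) = 7.5.
Step 5: Ties in |d|, so use the tie-corrected normal approximation.
        E[W] = n(n+1)/4 = 7*8/4 = 14.
        Tie groups: |d|=4 (t=2), |d|=5 (t=3); sum(t^3 - t) = 30.
        Var[W] = n(n+1)(2n+1)/24 - sum(t^3-t)/48 = 840/24 - 30/48 = 34.375.
        z = (W - E[W]) / sqrt(Var[W]) = (7.5 - 14) / 5.8630 = -1.1086.
        Two-sided p = 2*Phi(z) = 0.267584.
Step 6: alpha = 0.1. fail to reject H0.

W+ = 7.5, W- = 20.5, W = min = 7.5, p = 0.267584, fail to reject H0.


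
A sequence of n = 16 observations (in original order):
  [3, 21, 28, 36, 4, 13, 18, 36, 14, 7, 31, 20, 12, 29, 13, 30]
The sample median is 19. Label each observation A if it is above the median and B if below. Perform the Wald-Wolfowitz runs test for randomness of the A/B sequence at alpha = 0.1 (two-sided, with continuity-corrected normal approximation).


Step 1: Compute median = 19; label A = above, B = below.
Labels in order: BAAABBBABBAABABA  (n_A = 8, n_B = 8)
Step 2: Count runs R = 10.
Step 3: Under H0 (random ordering), E[R] = 2*n_A*n_B/(n_A+n_B) + 1 = 2*8*8/16 + 1 = 9.0000.
        Var[R] = 2*n_A*n_B*(2*n_A*n_B - n_A - n_B) / ((n_A+n_B)^2 * (n_A+n_B-1)) = 14336/3840 = 3.7333.
        SD[R] = 1.9322.
Step 4: Continuity-corrected z = (R - 0.5 - E[R]) / SD[R] = (10 - 0.5 - 9.0000) / 1.9322 = 0.2588.
Step 5: Two-sided p-value via normal approximation = 2*(1 - Phi(|z|)) = 0.795809.
Step 6: alpha = 0.1. fail to reject H0.

R = 10, z = 0.2588, p = 0.795809, fail to reject H0.


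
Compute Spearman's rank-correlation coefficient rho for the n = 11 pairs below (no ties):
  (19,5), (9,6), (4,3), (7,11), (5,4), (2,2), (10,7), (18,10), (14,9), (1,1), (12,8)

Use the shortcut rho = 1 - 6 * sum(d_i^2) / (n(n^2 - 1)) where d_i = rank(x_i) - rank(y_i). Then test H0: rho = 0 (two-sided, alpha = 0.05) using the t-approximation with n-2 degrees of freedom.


Step 1: Rank x and y separately (midranks; no ties here).
rank(x): 19->11, 9->6, 4->3, 7->5, 5->4, 2->2, 10->7, 18->10, 14->9, 1->1, 12->8
rank(y): 5->5, 6->6, 3->3, 11->11, 4->4, 2->2, 7->7, 10->10, 9->9, 1->1, 8->8
Step 2: d_i = R_x(i) - R_y(i); compute d_i^2.
  (11-5)^2=36, (6-6)^2=0, (3-3)^2=0, (5-11)^2=36, (4-4)^2=0, (2-2)^2=0, (7-7)^2=0, (10-10)^2=0, (9-9)^2=0, (1-1)^2=0, (8-8)^2=0
sum(d^2) = 72.
Step 3: rho = 1 - 6*72 / (11*(11^2 - 1)) = 1 - 432/1320 = 0.672727.
Step 4: Under H0, t = rho * sqrt((n-2)/(1-rho^2)) = 2.7277 ~ t(9).
Step 5: Two-sided p-value from the t-distribution with 9 df = 0.023313.
Step 6: alpha = 0.05. reject H0.

rho = 0.6727, p = 0.023313, reject H0 at alpha = 0.05.
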